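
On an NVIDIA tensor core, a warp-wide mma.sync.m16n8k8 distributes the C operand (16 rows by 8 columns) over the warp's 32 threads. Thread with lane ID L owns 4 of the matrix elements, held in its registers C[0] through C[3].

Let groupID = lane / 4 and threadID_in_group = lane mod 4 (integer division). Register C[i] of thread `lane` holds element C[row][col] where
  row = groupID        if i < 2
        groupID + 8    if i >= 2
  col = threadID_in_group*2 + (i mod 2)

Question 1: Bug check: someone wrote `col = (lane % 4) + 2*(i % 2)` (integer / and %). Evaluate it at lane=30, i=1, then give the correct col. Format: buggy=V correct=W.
`(lane % 4) + 2*(i % 2)`[30,1]->4
lane 30: g=7 (30/4), t=2 (30%4)
i=1: r=7+0=7, c=2*2+1=5
col: 4 vs 5

buggy=4 correct=5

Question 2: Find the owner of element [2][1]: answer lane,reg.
8,1

r: 2->gid=2,r8=0  c: 1->tid=0,i&1=1
L=2*4+0=8  i=0*2+1=1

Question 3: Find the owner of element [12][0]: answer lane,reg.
16,2

r: 12->gid=4,r8=1  c: 0->tid=0,i&1=0
L=4*4+0=16  i=1*2+0=2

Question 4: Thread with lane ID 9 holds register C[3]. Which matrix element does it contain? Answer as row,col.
L=9→G=9>>2=2, T=9&3=1
[3]→row 2+8=10  col 1·2+1=3

10,3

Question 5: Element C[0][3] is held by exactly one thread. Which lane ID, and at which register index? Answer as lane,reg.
r=0→G=0,rhi=0  c=3→T=1,p=1
L=0*4+1=1  i=0*2+1=1

1,1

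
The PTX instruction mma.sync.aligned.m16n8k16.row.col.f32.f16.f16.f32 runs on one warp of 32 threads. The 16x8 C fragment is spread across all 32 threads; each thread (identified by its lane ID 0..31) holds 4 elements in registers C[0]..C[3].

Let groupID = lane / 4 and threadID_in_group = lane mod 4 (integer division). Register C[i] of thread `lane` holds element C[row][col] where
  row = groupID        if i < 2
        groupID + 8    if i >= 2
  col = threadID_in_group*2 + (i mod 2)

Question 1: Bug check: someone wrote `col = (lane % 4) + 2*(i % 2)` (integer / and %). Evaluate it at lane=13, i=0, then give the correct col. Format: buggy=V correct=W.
`(lane % 4) + 2*(i % 2)`[13,0]=>1
lane 13=>13/4=3, 13 mod 4=1
i=0  r:3+0=>3  c:2·1+0=>2
col: 1 vs 2

buggy=1 correct=2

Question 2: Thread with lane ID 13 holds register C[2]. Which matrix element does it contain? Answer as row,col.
13: gid=3,tid=1
[2] (3+8,1*2+0) = (11,2)

11,2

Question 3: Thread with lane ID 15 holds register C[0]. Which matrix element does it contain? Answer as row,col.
15: grp=3,tig=3
[0] (3+0,3*2+0) = (3,6)

3,6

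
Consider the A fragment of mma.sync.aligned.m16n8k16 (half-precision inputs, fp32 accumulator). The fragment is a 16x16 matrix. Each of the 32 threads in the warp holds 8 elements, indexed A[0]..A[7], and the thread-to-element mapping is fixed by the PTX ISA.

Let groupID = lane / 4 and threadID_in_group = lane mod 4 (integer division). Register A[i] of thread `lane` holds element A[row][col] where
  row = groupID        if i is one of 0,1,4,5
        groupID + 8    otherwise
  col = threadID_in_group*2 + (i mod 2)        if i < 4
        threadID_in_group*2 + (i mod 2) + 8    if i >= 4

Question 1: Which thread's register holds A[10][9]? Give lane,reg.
8,7

r=10->g=2,rb=1  c=9->cb=1,t=0,b0=1
L=2*4+0=8  i=1*4+1*2+1=7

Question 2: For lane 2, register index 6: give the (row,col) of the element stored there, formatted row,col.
lane 2: g=0 (2/4), t=2 (2%4)
i=6: r=0+8=8, c=2*2+0+8=12

8,12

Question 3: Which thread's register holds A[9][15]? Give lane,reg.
7,7

r:9=>grp=1,rB=1  c:15=>cB=1,tig=3,lo=1
L=1*4+3=7  i=1*4+1*2+1=7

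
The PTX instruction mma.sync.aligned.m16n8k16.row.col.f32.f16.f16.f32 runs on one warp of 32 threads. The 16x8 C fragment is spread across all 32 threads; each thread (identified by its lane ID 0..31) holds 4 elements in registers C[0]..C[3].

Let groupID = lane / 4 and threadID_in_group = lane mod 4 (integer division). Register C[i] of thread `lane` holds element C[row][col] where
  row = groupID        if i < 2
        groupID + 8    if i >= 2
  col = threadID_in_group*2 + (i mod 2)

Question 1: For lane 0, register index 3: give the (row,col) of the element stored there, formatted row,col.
lane 0: G=0 (0/4), T=0 (0%4)
i=3: r=0+8=8, c=0*2+1=1

8,1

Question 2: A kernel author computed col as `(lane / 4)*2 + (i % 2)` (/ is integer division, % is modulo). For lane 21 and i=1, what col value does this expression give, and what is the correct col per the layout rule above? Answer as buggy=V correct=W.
buggy=11 correct=3

`(lane / 4)*2 + (i % 2)`[21,1]⇒11
21: gr=5,th=1
[1] (5+0,1*2+1) = (5,3)
col: 11 vs 3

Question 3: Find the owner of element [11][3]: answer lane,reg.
r=11⇒gr=3,Rb=1  c=3⇒th=1,odd=1
L=3*4+1=13  i=1*2+1=3

13,3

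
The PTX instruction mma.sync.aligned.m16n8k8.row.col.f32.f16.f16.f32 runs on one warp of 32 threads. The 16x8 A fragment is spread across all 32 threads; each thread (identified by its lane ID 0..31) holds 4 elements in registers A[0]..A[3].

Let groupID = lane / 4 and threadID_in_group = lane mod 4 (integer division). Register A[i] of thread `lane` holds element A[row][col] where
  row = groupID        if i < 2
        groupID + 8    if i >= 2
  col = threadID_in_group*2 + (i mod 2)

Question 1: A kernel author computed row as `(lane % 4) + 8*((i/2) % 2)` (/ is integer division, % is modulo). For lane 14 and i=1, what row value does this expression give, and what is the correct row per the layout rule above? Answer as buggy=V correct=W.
buggy=2 correct=3

`(lane % 4) + 8*((i/2) % 2)`[14,1]->2
lane 14: gid=3 (14/4), tid=2 (14%4)
i=1: r=3+0=3, c=2*2+1=5
row: 2 vs 3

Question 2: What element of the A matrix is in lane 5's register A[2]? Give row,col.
9,2

5: grp=1,tig=1
[2] (1+8,1*2+0) = (9,2)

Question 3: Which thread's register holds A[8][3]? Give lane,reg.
1,3

r=8->g=0,rb=1  c=3->t=1,b0=1
L=0*4+1=1  i=1*2+1=3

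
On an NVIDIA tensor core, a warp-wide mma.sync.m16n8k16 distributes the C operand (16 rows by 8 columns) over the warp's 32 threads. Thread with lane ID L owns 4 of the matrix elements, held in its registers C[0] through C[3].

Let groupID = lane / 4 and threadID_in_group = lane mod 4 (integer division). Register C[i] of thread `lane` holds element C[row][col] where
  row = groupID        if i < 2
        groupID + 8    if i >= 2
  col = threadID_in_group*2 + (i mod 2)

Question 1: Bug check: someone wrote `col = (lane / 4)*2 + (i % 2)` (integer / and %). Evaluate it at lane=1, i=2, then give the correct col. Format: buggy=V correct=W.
buggy=0 correct=2

`(lane / 4)*2 + (i % 2)`[1,2]⇒0
lane 1⇒1/4=0, 1 mod 4=1
i=2  r:0+8⇒8  c:2·1+0⇒2
col: 0 vs 2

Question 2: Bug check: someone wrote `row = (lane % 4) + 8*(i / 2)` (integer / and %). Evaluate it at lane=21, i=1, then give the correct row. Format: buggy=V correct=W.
buggy=1 correct=5

`(lane % 4) + 8*(i / 2)`[21,1]⇒1
L=21⇒gr=21>>2=5, th=21&3=1
[1]⇒row 5+0=5  col 1·2+1=3
row: 1 vs 5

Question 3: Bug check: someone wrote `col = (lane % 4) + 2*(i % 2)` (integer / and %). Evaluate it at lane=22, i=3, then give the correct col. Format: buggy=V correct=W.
buggy=4 correct=5

`(lane % 4) + 2*(i % 2)`[22,3]->4
22: g=5,t=2
[3] (5+8,2*2+1) = (13,5)
col: 4 vs 5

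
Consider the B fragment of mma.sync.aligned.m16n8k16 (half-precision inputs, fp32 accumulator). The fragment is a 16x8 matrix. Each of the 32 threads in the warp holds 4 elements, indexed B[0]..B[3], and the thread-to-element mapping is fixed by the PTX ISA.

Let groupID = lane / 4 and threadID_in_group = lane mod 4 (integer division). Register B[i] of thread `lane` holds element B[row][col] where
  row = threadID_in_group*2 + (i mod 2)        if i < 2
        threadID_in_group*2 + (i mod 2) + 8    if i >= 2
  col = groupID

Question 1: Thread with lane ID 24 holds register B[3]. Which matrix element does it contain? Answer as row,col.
24: gr=6,th=0
[3] (0*2+1+8,6) = (9,6)

9,6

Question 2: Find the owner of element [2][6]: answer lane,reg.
25,0

c:6=>grp=6  r:2=>rB=0,tig=1,lo=0
L=6*4+1=25  i=0*2+0=0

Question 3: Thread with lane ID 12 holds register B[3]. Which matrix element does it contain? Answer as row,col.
9,3

L=12->g=12>>2=3, t=12&3=0
[3]->row 0·2+1+8=9  col g=3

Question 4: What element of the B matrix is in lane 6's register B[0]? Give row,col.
4,1

lane 6: gr=1 (6/4), th=2 (6%4)
i=0: r=2*2+0+0=4, c=gr=1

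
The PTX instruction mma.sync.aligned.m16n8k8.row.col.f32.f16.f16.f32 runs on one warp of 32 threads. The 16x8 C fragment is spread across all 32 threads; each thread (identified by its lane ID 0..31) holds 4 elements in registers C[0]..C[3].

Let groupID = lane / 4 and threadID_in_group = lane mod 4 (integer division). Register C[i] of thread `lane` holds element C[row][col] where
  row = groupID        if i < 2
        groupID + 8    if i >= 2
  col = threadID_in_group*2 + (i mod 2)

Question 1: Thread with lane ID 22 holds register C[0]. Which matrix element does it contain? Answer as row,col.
5,4

L=22->g=22>>2=5, t=22&3=2
[0]->row 5+0=5  col 2·2+0=4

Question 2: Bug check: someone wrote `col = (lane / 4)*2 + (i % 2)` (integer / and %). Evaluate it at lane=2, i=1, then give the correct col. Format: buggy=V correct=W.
buggy=1 correct=5

`(lane / 4)*2 + (i % 2)`[2,1]⇒1
lane 2: gr=0 (2/4), th=2 (2%4)
i=1: r=0+0=0, c=2*2+1=5
col: 1 vs 5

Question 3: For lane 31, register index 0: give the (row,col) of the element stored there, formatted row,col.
7,6

L=31⇒gr=31>>2=7, th=31&3=3
[0]⇒row 7+0=7  col 3·2+0=6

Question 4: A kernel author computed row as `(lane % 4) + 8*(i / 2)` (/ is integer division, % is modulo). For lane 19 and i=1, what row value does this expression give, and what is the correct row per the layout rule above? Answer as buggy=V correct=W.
buggy=3 correct=4

`(lane % 4) + 8*(i / 2)`[19,1]→3
lane 19→19/4=4, 19 mod 4=3
i=1  r:4+0→4  c:2·3+1→7
row: 3 vs 4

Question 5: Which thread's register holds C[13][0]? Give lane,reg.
r=13⇒gr=5,Rb=1  c=0⇒th=0,odd=0
L=5*4+0=20  i=1*2+0=2

20,2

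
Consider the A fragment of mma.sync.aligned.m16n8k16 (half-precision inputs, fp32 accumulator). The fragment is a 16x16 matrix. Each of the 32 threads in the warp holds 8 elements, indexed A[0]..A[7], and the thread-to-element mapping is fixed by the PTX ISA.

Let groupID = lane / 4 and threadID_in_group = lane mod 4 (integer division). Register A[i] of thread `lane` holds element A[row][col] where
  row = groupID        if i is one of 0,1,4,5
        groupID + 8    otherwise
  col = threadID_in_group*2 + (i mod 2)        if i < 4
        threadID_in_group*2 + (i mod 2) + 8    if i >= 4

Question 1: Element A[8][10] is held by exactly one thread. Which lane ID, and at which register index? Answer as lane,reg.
1,6

r=8⇒gr=0,Rb=1  c=10⇒Cb=1,th=1,odd=0
L=0*4+1=1  i=1*4+1*2+0=6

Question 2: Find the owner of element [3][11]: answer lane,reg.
r: 3->gid=3,r8=0  c: 11->c8=1,tid=1,i&1=1
L=3*4+1=13  i=1*4+0*2+1=5

13,5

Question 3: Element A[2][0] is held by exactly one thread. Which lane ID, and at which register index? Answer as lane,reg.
8,0

r=2->g=2,rb=0  c=0->cb=0,t=0,b0=0
L=2*4+0=8  i=0*4+0*2+0=0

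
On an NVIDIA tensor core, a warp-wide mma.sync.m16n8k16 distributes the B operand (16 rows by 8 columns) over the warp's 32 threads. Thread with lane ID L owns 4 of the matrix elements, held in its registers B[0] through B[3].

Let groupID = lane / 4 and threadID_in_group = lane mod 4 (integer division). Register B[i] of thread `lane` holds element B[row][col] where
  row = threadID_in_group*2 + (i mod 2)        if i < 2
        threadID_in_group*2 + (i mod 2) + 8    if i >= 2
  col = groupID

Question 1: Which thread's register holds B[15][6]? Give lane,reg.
27,3

c=6→G=6  r=15→rhi=1,T=3,p=1
L=6*4+3=27  i=1*2+1=3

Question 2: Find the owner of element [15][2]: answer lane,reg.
11,3

c:2=>grp=2  r:15=>rB=1,tig=3,lo=1
L=2*4+3=11  i=1*2+1=3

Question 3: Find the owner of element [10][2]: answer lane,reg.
c=2→G=2  r=10→rhi=1,T=1,p=0
L=2*4+1=9  i=1*2+0=2

9,2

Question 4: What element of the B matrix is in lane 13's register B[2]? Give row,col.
10,3

L=13=>grp=13>>2=3, tig=13&3=1
[2]=>row 1·2+0+8=10  col grp=3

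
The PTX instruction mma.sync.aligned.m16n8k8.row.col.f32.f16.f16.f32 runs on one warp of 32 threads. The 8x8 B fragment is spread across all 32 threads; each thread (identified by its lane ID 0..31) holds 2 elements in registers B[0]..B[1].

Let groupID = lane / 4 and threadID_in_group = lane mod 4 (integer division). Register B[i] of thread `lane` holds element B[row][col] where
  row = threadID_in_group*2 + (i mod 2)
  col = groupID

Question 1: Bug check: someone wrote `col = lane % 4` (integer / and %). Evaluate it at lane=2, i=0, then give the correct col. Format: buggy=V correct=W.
`lane % 4`[2,0]->2
lane 2: g=0 (2/4), t=2 (2%4)
i=0: r=2*2+0=4, c=g=0
col: 2 vs 0

buggy=2 correct=0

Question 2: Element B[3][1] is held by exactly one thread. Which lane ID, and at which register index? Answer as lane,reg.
5,1

c=1⇒gr=1  r=3⇒th=1,odd=1
L=1*4+1=5  i=1=1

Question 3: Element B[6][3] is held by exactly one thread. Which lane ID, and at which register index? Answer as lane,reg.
15,0

c=3→G=3  r=6→T=3,p=0
L=3*4+3=15  i=0=0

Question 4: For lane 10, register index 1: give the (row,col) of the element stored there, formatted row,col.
lane 10⇒10/4=2, 10 mod 4=2
i=1  r:2·2+1⇒5  c:2

5,2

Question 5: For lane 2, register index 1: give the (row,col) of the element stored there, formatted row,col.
5,0

lane 2⇒2/4=0, 2 mod 4=2
i=1  r:2·2+1⇒5  c:0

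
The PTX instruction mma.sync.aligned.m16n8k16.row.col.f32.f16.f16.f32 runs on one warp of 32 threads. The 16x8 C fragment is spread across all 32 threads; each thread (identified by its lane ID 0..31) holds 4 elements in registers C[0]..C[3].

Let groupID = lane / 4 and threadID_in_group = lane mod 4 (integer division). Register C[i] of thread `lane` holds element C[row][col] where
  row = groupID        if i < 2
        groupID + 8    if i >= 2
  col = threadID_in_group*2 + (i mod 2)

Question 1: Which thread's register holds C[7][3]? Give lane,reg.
29,1

r=7→G=7,rhi=0  c=3→T=1,p=1
L=7*4+1=29  i=0*2+1=1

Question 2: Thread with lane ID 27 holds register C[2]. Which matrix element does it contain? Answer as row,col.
lane 27: grp=6 (27/4), tig=3 (27%4)
i=2: r=6+8=14, c=3*2+0=6

14,6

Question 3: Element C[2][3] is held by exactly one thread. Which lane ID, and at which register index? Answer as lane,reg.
r:2=>grp=2,rB=0  c:3=>tig=1,lo=1
L=2*4+1=9  i=0*2+1=1

9,1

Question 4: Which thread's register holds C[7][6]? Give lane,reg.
31,0

r: 7->gid=7,r8=0  c: 6->tid=3,i&1=0
L=7*4+3=31  i=0*2+0=0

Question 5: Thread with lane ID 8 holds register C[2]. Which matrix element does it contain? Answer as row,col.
10,0

L=8=>grp=8>>2=2, tig=8&3=0
[2]=>row 2+8=10  col 0·2+0=0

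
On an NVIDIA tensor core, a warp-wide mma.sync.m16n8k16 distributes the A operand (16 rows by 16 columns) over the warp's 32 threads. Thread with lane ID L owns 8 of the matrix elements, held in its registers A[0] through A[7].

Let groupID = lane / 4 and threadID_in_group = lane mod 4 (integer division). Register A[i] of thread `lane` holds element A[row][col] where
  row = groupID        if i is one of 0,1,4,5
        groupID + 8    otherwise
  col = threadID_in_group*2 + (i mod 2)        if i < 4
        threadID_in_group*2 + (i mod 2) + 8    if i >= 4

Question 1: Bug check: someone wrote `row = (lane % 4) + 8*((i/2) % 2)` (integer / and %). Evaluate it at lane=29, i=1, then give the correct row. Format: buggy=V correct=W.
`(lane % 4) + 8*((i/2) % 2)`[29,1]⇒1
lane 29: gr=7 (29/4), th=1 (29%4)
i=1: r=7+0=7, c=1*2+1+0=3
row: 1 vs 7

buggy=1 correct=7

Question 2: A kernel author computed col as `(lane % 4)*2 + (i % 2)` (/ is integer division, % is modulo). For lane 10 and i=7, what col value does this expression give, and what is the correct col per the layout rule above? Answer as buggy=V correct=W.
`(lane % 4)*2 + (i % 2)`[10,7]→5
L=10→G=10>>2=2, T=10&3=2
[7]→row 2+8=10  col 2·2+1+8=13
col: 5 vs 13

buggy=5 correct=13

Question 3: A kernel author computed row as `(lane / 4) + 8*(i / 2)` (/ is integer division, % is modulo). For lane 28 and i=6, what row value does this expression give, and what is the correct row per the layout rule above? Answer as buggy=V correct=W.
buggy=31 correct=15

`(lane / 4) + 8*(i / 2)`[28,6]→31
lane 28→28/4=7, 28 mod 4=0
i=6  r:7+8→15  c:2·0+0+8→8
row: 31 vs 15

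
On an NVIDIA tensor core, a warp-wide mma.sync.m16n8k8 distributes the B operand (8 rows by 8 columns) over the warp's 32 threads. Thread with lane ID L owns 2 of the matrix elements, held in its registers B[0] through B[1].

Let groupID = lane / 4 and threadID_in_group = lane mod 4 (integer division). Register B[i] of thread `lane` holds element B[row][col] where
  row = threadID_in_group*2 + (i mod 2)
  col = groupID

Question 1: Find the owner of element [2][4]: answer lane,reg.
17,0

c=4⇒gr=4  r=2⇒th=1,odd=0
L=4*4+1=17  i=0=0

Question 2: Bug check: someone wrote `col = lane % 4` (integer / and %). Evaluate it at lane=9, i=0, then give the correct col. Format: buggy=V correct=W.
`lane % 4`[9,0]->1
lane 9: gid=2 (9/4), tid=1 (9%4)
i=0: r=1*2+0=2, c=gid=2
col: 1 vs 2

buggy=1 correct=2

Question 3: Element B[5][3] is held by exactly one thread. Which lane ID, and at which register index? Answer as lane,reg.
c:3=>grp=3  r:5=>tig=2,lo=1
L=3*4+2=14  i=1=1

14,1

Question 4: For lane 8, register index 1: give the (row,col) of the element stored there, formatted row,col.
lane 8->8/4=2, 8 mod 4=0
i=1  r:2·0+1->1  c:2

1,2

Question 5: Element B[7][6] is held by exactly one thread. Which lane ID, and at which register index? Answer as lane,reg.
27,1

c=6→G=6  r=7→T=3,p=1
L=6*4+3=27  i=1=1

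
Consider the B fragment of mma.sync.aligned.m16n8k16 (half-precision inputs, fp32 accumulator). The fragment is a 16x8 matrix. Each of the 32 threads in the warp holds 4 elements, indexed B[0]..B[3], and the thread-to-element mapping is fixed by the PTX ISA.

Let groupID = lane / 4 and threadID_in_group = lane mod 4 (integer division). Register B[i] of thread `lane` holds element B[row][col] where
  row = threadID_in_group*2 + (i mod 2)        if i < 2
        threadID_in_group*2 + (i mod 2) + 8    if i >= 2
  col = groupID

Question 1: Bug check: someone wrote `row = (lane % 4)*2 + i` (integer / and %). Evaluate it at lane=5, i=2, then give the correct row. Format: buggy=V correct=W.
buggy=4 correct=10

`(lane % 4)*2 + i`[5,2]->4
L=5->g=5>>2=1, t=5&3=1
[2]->row 1·2+0+8=10  col g=1
row: 4 vs 10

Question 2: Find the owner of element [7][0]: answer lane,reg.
c: 0->gid=0  r: 7->r8=0,tid=3,i&1=1
L=0*4+3=3  i=0*2+1=1

3,1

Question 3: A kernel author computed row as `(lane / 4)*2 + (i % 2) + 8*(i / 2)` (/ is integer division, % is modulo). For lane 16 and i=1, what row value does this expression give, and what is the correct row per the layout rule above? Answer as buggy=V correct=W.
buggy=9 correct=1

`(lane / 4)*2 + (i % 2) + 8*(i / 2)`[16,1]⇒9
L=16⇒gr=16>>2=4, th=16&3=0
[1]⇒row 0·2+1+0=1  col gr=4
row: 9 vs 1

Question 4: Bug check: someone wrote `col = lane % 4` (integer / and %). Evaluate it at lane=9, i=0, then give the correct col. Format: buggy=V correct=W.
buggy=1 correct=2

`lane % 4`[9,0]⇒1
lane 9: gr=2 (9/4), th=1 (9%4)
i=0: r=1*2+0+0=2, c=gr=2
col: 1 vs 2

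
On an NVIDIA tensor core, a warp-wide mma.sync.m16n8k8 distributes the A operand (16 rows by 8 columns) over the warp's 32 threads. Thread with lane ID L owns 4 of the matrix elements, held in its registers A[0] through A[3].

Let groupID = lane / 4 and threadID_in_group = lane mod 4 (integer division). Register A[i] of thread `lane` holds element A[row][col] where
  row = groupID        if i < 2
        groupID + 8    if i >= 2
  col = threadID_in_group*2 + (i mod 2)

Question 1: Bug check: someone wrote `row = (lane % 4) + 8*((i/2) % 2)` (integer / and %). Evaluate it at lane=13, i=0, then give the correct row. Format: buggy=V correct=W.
`(lane % 4) + 8*((i/2) % 2)`[13,0]->1
13: g=3,t=1
[0] (3+0,1*2+0) = (3,2)
row: 1 vs 3

buggy=1 correct=3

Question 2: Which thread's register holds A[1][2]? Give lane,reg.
5,0

r=1→G=1,rhi=0  c=2→T=1,p=0
L=1*4+1=5  i=0*2+0=0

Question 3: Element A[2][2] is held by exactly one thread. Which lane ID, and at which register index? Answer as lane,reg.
9,0

r=2⇒gr=2,Rb=0  c=2⇒th=1,odd=0
L=2*4+1=9  i=0*2+0=0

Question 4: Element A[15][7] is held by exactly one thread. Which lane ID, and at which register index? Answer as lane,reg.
31,3

r=15⇒gr=7,Rb=1  c=7⇒th=3,odd=1
L=7*4+3=31  i=1*2+1=3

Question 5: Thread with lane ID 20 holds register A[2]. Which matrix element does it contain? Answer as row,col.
13,0

lane 20: gr=5 (20/4), th=0 (20%4)
i=2: r=5+8=13, c=0*2+0=0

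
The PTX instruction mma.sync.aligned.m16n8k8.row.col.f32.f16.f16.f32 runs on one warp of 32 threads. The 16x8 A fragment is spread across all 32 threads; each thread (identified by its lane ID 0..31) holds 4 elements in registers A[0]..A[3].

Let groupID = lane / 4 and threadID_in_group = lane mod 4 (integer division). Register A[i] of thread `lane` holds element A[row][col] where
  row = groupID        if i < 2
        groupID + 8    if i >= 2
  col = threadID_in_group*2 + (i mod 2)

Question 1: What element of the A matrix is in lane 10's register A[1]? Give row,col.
2,5

L=10⇒gr=10>>2=2, th=10&3=2
[1]⇒row 2+0=2  col 2·2+1=5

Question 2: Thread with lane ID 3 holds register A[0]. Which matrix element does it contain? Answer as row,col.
0,6

lane 3->3/4=0, 3 mod 4=3
i=0  r:0+0->0  c:2·3+0->6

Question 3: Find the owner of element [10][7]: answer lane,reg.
11,3

r: 10->gid=2,r8=1  c: 7->tid=3,i&1=1
L=2*4+3=11  i=1*2+1=3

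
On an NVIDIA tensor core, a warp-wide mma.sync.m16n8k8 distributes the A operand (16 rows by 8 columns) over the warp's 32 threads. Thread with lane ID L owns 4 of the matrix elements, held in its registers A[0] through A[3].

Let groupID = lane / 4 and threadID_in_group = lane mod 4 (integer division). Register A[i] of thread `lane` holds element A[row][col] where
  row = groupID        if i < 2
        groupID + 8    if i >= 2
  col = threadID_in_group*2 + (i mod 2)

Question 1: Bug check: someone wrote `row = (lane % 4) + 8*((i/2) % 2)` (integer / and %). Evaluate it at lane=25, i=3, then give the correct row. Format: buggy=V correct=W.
buggy=9 correct=14

`(lane % 4) + 8*((i/2) % 2)`[25,3]=>9
lane 25: grp=6 (25/4), tig=1 (25%4)
i=3: r=6+8=14, c=1*2+1=3
row: 9 vs 14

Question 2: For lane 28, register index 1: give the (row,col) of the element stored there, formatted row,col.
L=28⇒gr=28>>2=7, th=28&3=0
[1]⇒row 7+0=7  col 0·2+1=1

7,1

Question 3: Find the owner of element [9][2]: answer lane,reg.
5,2

r=9→G=1,rhi=1  c=2→T=1,p=0
L=1*4+1=5  i=1*2+0=2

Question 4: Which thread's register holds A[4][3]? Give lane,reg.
17,1

r:4=>grp=4,rB=0  c:3=>tig=1,lo=1
L=4*4+1=17  i=0*2+1=1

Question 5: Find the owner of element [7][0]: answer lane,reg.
r=7⇒gr=7,Rb=0  c=0⇒th=0,odd=0
L=7*4+0=28  i=0*2+0=0

28,0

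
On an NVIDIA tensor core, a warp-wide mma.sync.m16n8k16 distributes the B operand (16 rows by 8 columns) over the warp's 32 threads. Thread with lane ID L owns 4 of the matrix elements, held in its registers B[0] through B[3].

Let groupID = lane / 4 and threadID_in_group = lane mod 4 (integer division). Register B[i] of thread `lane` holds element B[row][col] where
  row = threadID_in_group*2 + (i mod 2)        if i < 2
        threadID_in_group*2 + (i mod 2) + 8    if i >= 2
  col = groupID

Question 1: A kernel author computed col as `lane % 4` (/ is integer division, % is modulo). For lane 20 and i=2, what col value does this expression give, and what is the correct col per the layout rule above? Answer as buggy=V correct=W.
`lane % 4`[20,2]=>0
20: grp=5,tig=0
[2] (0*2+0+8,5) = (8,5)
col: 0 vs 5

buggy=0 correct=5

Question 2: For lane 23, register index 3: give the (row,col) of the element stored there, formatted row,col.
15,5

23: G=5,T=3
[3] (3*2+1+8,5) = (15,5)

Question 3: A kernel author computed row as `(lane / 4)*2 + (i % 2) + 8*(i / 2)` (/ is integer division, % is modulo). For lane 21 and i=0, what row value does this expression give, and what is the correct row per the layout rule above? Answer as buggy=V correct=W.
buggy=10 correct=2

`(lane / 4)*2 + (i % 2) + 8*(i / 2)`[21,0]⇒10
lane 21: gr=5 (21/4), th=1 (21%4)
i=0: r=1*2+0+0=2, c=gr=5
row: 10 vs 2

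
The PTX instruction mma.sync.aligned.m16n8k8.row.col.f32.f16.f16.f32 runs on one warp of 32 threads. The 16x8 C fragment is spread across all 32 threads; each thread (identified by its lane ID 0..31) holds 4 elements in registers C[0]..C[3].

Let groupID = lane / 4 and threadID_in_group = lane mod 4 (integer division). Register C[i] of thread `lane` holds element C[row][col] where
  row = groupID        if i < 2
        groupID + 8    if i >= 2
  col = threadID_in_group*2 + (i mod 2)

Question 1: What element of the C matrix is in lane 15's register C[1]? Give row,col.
L=15->g=15>>2=3, t=15&3=3
[1]->row 3+0=3  col 3·2+1=7

3,7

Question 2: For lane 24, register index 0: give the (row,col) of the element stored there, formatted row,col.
6,0

lane 24->24/4=6, 24 mod 4=0
i=0  r:6+0->6  c:2·0+0->0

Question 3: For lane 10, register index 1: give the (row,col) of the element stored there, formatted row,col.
L=10=>grp=10>>2=2, tig=10&3=2
[1]=>row 2+0=2  col 2·2+1=5

2,5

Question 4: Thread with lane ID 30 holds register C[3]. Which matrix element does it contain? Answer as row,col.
15,5

lane 30: gid=7 (30/4), tid=2 (30%4)
i=3: r=7+8=15, c=2*2+1=5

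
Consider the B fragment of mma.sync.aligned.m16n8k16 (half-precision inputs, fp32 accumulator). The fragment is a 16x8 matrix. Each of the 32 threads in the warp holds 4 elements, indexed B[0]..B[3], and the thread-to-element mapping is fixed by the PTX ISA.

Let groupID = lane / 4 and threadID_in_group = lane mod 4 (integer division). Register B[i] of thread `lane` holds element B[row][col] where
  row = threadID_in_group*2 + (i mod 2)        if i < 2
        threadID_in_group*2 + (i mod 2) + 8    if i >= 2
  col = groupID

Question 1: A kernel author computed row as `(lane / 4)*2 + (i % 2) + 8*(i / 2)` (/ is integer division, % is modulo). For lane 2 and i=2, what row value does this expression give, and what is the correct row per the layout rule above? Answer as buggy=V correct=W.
buggy=8 correct=12

`(lane / 4)*2 + (i % 2) + 8*(i / 2)`[2,2]->8
2: g=0,t=2
[2] (2*2+0+8,0) = (12,0)
row: 8 vs 12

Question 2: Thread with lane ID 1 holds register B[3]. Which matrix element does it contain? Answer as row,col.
L=1->gid=1>>2=0, tid=1&3=1
[3]->row 1·2+1+8=11  col gid=0

11,0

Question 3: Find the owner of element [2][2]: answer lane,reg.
c: 2->gid=2  r: 2->r8=0,tid=1,i&1=0
L=2*4+1=9  i=0*2+0=0

9,0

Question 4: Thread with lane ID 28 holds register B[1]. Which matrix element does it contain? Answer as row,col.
1,7

lane 28: G=7 (28/4), T=0 (28%4)
i=1: r=0*2+1+0=1, c=G=7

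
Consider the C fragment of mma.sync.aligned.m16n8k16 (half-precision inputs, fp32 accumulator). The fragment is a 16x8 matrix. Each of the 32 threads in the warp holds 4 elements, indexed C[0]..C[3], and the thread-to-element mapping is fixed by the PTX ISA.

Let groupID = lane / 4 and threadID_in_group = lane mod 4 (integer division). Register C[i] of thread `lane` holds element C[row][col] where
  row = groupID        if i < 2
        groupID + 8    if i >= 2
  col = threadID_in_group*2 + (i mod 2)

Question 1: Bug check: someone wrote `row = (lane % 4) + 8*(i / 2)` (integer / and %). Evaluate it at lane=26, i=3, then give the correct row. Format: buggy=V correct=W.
`(lane % 4) + 8*(i / 2)`[26,3]⇒10
lane 26⇒26/4=6, 26 mod 4=2
i=3  r:6+8⇒14  c:2·2+1⇒5
row: 10 vs 14

buggy=10 correct=14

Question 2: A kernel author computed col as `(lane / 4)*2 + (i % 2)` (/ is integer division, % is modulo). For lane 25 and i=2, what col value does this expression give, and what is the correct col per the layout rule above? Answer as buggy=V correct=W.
`(lane / 4)*2 + (i % 2)`[25,2]=>12
L=25=>grp=25>>2=6, tig=25&3=1
[2]=>row 6+8=14  col 1·2+0=2
col: 12 vs 2

buggy=12 correct=2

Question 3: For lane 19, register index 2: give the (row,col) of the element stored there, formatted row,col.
12,6

lane 19: g=4 (19/4), t=3 (19%4)
i=2: r=4+8=12, c=3*2+0=6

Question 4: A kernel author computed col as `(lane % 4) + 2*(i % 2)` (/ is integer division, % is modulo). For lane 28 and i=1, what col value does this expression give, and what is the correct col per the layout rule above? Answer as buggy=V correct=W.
buggy=2 correct=1

`(lane % 4) + 2*(i % 2)`[28,1]→2
28: G=7,T=0
[1] (7+0,0*2+1) = (7,1)
col: 2 vs 1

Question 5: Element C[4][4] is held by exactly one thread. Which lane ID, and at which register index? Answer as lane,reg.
18,0

r=4⇒gr=4,Rb=0  c=4⇒th=2,odd=0
L=4*4+2=18  i=0*2+0=0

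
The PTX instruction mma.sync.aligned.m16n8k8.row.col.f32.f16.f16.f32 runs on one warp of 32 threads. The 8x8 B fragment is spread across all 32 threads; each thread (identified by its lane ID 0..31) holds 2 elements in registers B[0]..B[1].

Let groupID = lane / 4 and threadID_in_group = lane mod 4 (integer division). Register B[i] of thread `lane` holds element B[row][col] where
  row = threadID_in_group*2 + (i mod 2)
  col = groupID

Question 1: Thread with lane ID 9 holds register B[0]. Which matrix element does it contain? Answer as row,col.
9: gr=2,th=1
[0] (1*2+0,2) = (2,2)

2,2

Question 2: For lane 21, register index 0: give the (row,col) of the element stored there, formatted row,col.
21: gid=5,tid=1
[0] (1*2+0,5) = (2,5)

2,5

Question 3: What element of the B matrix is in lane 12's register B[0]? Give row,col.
0,3

12: g=3,t=0
[0] (0*2+0,3) = (0,3)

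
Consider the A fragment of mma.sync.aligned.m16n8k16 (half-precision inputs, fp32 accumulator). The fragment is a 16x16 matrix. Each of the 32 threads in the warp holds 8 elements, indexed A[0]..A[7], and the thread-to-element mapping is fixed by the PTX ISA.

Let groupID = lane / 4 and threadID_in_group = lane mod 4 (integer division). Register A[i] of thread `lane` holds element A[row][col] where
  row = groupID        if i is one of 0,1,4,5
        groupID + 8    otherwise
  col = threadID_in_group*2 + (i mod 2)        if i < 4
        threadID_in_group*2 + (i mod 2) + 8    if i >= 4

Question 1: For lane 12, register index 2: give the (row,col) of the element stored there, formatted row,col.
12: gr=3,th=0
[2] (3+8,0*2+0+0) = (11,0)

11,0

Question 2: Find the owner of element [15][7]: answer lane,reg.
r:15=>grp=7,rB=1  c:7=>cB=0,tig=3,lo=1
L=7*4+3=31  i=0*4+1*2+1=3

31,3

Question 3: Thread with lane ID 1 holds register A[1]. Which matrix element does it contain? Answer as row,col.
1: g=0,t=1
[1] (0+0,1*2+1+0) = (0,3)

0,3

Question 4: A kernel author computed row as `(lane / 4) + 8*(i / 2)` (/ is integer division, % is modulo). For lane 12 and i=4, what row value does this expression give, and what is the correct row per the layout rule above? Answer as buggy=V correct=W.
`(lane / 4) + 8*(i / 2)`[12,4]→19
12: G=3,T=0
[4] (3+0,0*2+0+8) = (3,8)
row: 19 vs 3

buggy=19 correct=3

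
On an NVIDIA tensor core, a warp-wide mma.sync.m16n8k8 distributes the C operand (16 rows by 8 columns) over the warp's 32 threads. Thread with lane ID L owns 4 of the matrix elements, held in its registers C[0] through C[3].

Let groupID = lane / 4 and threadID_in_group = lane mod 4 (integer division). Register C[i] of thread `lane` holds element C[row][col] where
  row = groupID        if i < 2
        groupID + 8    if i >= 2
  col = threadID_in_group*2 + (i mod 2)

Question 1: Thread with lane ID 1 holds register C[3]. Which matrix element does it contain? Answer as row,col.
lane 1: g=0 (1/4), t=1 (1%4)
i=3: r=0+8=8, c=1*2+1=3

8,3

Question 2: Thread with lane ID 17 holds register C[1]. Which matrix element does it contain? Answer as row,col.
4,3

L=17->gid=17>>2=4, tid=17&3=1
[1]->row 4+0=4  col 1·2+1=3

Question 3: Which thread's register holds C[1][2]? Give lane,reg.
5,0

r: 1->gid=1,r8=0  c: 2->tid=1,i&1=0
L=1*4+1=5  i=0*2+0=0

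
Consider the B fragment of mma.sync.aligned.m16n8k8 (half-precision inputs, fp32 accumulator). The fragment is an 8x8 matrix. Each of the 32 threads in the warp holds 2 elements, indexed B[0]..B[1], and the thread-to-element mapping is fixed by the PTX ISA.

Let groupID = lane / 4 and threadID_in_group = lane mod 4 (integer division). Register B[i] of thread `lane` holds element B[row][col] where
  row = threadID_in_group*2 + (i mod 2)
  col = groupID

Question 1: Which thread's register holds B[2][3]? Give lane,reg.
13,0

c: 3->gid=3  r: 2->tid=1,i&1=0
L=3*4+1=13  i=0=0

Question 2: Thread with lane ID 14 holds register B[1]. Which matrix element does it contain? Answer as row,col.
5,3

L=14⇒gr=14>>2=3, th=14&3=2
[1]⇒row 2·2+1=5  col gr=3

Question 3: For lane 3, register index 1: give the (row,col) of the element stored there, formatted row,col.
L=3=>grp=3>>2=0, tig=3&3=3
[1]=>row 3·2+1=7  col grp=0

7,0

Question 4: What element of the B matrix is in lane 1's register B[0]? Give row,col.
2,0

L=1=>grp=1>>2=0, tig=1&3=1
[0]=>row 1·2+0=2  col grp=0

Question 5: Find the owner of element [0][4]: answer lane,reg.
16,0

c=4⇒gr=4  r=0⇒th=0,odd=0
L=4*4+0=16  i=0=0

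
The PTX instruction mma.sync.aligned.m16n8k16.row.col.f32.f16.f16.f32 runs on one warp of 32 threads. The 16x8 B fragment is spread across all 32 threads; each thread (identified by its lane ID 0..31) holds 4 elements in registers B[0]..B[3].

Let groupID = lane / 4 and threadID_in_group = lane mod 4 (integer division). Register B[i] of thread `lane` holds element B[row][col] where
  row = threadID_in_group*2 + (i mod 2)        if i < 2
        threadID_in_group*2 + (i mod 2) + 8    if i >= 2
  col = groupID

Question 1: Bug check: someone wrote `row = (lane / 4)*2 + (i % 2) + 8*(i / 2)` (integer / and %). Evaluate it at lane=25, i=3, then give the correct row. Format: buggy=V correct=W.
buggy=21 correct=11

`(lane / 4)*2 + (i % 2) + 8*(i / 2)`[25,3]->21
lane 25->25/4=6, 25 mod 4=1
i=3  r:2·1+1+8->11  c:6
row: 21 vs 11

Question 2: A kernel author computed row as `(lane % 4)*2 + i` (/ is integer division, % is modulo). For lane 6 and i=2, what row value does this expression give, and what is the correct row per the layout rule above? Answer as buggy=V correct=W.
`(lane % 4)*2 + i`[6,2]⇒6
lane 6: gr=1 (6/4), th=2 (6%4)
i=2: r=2*2+0+8=12, c=gr=1
row: 6 vs 12

buggy=6 correct=12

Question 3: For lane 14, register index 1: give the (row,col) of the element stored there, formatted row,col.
lane 14⇒14/4=3, 14 mod 4=2
i=1  r:2·2+1+0⇒5  c:3

5,3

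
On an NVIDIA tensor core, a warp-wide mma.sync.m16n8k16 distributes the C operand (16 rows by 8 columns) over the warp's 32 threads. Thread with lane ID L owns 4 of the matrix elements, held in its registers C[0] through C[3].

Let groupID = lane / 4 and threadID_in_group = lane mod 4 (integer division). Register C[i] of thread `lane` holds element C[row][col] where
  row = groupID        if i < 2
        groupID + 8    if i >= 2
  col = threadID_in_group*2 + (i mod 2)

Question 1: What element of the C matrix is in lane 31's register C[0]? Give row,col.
31: gr=7,th=3
[0] (7+0,3*2+0) = (7,6)

7,6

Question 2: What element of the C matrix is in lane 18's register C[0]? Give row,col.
4,4

lane 18=>18/4=4, 18 mod 4=2
i=0  r:4+0=>4  c:2·2+0=>4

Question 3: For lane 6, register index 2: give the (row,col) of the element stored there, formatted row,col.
6: gid=1,tid=2
[2] (1+8,2*2+0) = (9,4)

9,4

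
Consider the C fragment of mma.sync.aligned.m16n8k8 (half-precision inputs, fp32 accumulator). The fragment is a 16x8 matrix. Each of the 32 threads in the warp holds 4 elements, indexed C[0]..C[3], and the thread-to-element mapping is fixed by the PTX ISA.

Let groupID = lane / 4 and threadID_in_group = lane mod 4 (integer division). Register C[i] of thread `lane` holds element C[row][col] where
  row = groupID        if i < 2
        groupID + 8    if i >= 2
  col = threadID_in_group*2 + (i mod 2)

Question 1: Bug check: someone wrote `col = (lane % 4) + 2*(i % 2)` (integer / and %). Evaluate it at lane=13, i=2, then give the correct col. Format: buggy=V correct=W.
`(lane % 4) + 2*(i % 2)`[13,2]→1
lane 13: G=3 (13/4), T=1 (13%4)
i=2: r=3+8=11, c=1*2+0=2
col: 1 vs 2

buggy=1 correct=2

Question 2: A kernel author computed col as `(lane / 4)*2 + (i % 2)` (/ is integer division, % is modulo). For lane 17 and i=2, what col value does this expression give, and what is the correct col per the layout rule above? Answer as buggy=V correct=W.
buggy=8 correct=2

`(lane / 4)*2 + (i % 2)`[17,2]->8
17: gid=4,tid=1
[2] (4+8,1*2+0) = (12,2)
col: 8 vs 2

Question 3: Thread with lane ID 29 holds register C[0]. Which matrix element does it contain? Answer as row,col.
7,2

29: gid=7,tid=1
[0] (7+0,1*2+0) = (7,2)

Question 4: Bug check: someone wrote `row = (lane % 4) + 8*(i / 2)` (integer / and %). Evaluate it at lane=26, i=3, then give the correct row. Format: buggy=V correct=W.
buggy=10 correct=14

`(lane % 4) + 8*(i / 2)`[26,3]=>10
lane 26: grp=6 (26/4), tig=2 (26%4)
i=3: r=6+8=14, c=2*2+1=5
row: 10 vs 14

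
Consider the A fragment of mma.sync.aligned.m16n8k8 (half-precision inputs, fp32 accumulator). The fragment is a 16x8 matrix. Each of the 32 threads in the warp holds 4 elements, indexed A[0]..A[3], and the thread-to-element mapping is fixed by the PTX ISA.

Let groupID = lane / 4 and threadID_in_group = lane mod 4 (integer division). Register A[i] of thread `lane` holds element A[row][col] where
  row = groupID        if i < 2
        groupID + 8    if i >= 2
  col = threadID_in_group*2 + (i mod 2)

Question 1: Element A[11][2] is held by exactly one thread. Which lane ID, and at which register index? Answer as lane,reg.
13,2

r=11→G=3,rhi=1  c=2→T=1,p=0
L=3*4+1=13  i=1*2+0=2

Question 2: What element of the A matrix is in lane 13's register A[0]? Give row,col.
lane 13→13/4=3, 13 mod 4=1
i=0  r:3+0→3  c:2·1+0→2

3,2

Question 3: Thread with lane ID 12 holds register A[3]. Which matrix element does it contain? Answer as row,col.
11,1

lane 12: G=3 (12/4), T=0 (12%4)
i=3: r=3+8=11, c=0*2+1=1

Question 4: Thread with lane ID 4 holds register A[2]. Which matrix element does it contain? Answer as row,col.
9,0

lane 4: G=1 (4/4), T=0 (4%4)
i=2: r=1+8=9, c=0*2+0=0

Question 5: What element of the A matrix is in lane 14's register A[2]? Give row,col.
11,4

lane 14→14/4=3, 14 mod 4=2
i=2  r:3+8→11  c:2·2+0→4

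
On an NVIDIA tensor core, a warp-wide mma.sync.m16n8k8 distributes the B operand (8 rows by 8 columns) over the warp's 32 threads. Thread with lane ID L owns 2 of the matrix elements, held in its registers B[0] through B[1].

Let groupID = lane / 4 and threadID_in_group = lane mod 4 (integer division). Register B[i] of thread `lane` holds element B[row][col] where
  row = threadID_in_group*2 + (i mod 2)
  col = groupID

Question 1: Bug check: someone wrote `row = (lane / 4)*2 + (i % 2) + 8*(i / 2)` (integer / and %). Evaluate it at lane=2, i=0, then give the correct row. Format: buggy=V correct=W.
buggy=0 correct=4

`(lane / 4)*2 + (i % 2) + 8*(i / 2)`[2,0]→0
L=2→G=2>>2=0, T=2&3=2
[0]→row 2·2+0=4  col G=0
row: 0 vs 4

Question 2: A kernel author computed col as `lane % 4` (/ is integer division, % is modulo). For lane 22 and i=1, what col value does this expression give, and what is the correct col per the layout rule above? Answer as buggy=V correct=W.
`lane % 4`[22,1]=>2
22: grp=5,tig=2
[1] (2*2+1,5) = (5,5)
col: 2 vs 5

buggy=2 correct=5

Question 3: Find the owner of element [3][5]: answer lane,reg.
c:5=>grp=5  r:3=>tig=1,lo=1
L=5*4+1=21  i=1=1

21,1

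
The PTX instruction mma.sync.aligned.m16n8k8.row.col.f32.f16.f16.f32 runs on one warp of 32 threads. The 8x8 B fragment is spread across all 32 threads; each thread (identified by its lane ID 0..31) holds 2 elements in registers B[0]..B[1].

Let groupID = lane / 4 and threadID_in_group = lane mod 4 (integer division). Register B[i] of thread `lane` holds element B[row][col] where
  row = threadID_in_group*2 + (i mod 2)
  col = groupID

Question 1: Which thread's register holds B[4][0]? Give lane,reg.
2,0

c=0⇒gr=0  r=4⇒th=2,odd=0
L=0*4+2=2  i=0=0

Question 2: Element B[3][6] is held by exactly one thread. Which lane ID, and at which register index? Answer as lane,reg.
25,1

c:6=>grp=6  r:3=>tig=1,lo=1
L=6*4+1=25  i=1=1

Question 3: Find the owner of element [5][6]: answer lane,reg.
c=6→G=6  r=5→T=2,p=1
L=6*4+2=26  i=1=1

26,1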